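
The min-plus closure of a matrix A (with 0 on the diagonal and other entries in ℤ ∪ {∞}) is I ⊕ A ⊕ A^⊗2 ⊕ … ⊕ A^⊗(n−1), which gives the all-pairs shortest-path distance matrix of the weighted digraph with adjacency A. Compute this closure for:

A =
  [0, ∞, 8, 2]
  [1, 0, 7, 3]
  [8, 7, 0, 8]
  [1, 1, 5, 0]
Closure =
  [0, 3, 7, 2]
  [1, 0, 7, 3]
  [8, 7, 0, 8]
  [1, 1, 5, 0]

This is the Floyd-Warshall all-pairs shortest-path computation. For each intermediate vertex k = 0, 1, …, 3, update dist[i][j] ← min(dist[i][j], dist[i][k] + dist[k][j]). The final matrix gives, for each (i, j), the minimum total weight of any directed path from i to j (possibly empty when i = j).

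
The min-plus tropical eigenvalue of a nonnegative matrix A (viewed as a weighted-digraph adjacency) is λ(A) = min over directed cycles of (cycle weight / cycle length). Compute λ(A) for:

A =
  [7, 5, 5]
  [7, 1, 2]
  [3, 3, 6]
λ(A) = 1

Enumerate directed cycles and compute their means (weight / length). Sample:
  cycle 0 → 0: weight = 7, length = 1, mean = 7/1 ≈ 7.000
  cycle 1 → 1: weight = 1, length = 1, mean = 1/1 ≈ 1.000
  cycle 2 → 2: weight = 6, length = 1, mean = 6/1 ≈ 6.000
  cycle 0 → 1 → 0: weight = 12, length = 2, mean = 12/2 ≈ 6.000
  cycle 0 → 2 → 0: weight = 8, length = 2, mean = 8/2 ≈ 4.000
  cycle 1 → 0 → 1: weight = 12, length = 2, mean = 12/2 ≈ 6.000
Minimum mean = 1.000, attained e.g. along the cycle 1 → 1 with weight 1 and length 1. So λ(A) = 1/1 = 1.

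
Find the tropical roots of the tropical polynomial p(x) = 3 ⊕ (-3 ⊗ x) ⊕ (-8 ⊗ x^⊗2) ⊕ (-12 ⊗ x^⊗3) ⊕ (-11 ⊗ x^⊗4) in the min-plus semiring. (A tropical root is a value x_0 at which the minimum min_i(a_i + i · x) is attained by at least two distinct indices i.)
Roots: {-1, 4, 5, 6}

Each tropical root is a break point of the lower envelope of the lines y = a_i + i · x (there are 5 lines, with slopes 0, 1, ..., 4). Only the lines that attain the minimum somewhere contribute to roots; other lines are dominated. Here the surviving (envelope) indices are i = 4, i = 3, i = 2, i = 1, i = 0.
Intersections between consecutive envelope lines give the roots: for adjacent envelope indices i < j the intersection is x = (a_i − a_j) / (j − i). Reading off the sorted break points: {-1, 4, 5, 6}.
Verification: at each break x_0, at least two indices attain the minimum of min_i(a_i + i · x_0).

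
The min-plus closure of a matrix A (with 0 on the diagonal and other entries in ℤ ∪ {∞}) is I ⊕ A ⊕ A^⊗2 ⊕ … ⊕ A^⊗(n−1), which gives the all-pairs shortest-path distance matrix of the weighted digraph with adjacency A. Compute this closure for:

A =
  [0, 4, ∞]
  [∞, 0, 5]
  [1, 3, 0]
Closure =
  [0, 4, 9]
  [6, 0, 5]
  [1, 3, 0]

This is the Floyd-Warshall all-pairs shortest-path computation. For each intermediate vertex k = 0, 1, …, 2, update dist[i][j] ← min(dist[i][j], dist[i][k] + dist[k][j]). The final matrix gives, for each (i, j), the minimum total weight of any directed path from i to j (possibly empty when i = j).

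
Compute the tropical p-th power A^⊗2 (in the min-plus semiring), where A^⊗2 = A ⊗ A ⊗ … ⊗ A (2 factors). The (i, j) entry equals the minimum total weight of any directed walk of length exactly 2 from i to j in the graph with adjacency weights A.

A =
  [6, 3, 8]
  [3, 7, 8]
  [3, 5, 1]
A^⊗2 =
  [6, 9, 9]
  [9, 6, 9]
  [4, 6, 2]

Each entry (A^⊗2)_ij equals the minimum over all length-2 walks i = v_0 → v_1 → … → v_2 = j of Σ_t A[v_t][v_{t+1}]. For example, for (i, j) = (0, 2) we minimise over 3 possible intermediate vertex sequences; the minimum is 9, attained along the walk 0 → 2 → 2.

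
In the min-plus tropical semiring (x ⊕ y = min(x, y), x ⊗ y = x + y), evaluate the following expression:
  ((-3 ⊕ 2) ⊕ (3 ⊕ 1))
((-3 ⊕ 2) ⊕ (3 ⊕ 1)) = -3

Expand innermost to outermost. Recall ⊕ takes the minimum of its arguments and ⊗ takes their sum. Working out the expression ((-3 ⊕ 2) ⊕ (3 ⊕ 1)) gives -3.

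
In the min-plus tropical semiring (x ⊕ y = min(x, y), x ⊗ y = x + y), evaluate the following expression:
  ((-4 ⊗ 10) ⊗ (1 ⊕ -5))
((-4 ⊗ 10) ⊗ (1 ⊕ -5)) = 1

Expand innermost to outermost. Recall ⊕ takes the minimum of its arguments and ⊗ takes their sum. Working out the expression ((-4 ⊗ 10) ⊗ (1 ⊕ -5)) gives 1.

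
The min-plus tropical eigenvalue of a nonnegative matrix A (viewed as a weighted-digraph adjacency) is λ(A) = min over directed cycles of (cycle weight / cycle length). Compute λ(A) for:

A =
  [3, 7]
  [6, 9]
λ(A) = 3

Enumerate directed cycles and compute their means (weight / length). Sample:
  cycle 0 → 0: weight = 3, length = 1, mean = 3/1 ≈ 3.000
  cycle 1 → 1: weight = 9, length = 1, mean = 9/1 ≈ 9.000
  cycle 0 → 1 → 0: weight = 13, length = 2, mean = 13/2 ≈ 6.500
  cycle 1 → 0 → 1: weight = 13, length = 2, mean = 13/2 ≈ 6.500
Minimum mean = 3.000, attained e.g. along the cycle 0 → 0 with weight 3 and length 1. So λ(A) = 3/1 = 3.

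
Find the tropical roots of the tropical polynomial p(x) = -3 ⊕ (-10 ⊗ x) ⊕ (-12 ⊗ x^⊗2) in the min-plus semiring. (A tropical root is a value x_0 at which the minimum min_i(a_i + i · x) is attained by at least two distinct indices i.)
Roots: {2, 7}

Each tropical root is a break point of the lower envelope of the lines y = a_i + i · x (there are 3 lines, with slopes 0, 1, ..., 2). Only the lines that attain the minimum somewhere contribute to roots; other lines are dominated. Here the surviving (envelope) indices are i = 2, i = 1, i = 0.
Intersections between consecutive envelope lines give the roots: for adjacent envelope indices i < j the intersection is x = (a_i − a_j) / (j − i). Reading off the sorted break points: {2, 7}.
Verification: at each break x_0, at least two indices attain the minimum of min_i(a_i + i · x_0).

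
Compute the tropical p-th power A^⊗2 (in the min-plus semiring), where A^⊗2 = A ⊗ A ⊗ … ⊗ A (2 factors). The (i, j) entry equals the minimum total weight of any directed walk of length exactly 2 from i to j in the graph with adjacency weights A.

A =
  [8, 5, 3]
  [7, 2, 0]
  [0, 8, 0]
A^⊗2 =
  [3, 7, 3]
  [0, 4, 0]
  [0, 5, 0]

Each entry (A^⊗2)_ij equals the minimum over all length-2 walks i = v_0 → v_1 → … → v_2 = j of Σ_t A[v_t][v_{t+1}]. For example, for (i, j) = (0, 2) we minimise over 3 possible intermediate vertex sequences; the minimum is 3, attained along the walk 0 → 2 → 2.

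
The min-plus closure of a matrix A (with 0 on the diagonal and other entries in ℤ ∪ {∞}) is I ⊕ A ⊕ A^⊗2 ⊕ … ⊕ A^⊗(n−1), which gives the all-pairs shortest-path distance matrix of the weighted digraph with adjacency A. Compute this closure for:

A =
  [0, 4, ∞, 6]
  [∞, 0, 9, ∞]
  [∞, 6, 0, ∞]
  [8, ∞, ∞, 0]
Closure =
  [0, 4, 13, 6]
  [∞, 0, 9, ∞]
  [∞, 6, 0, ∞]
  [8, 12, 21, 0]

This is the Floyd-Warshall all-pairs shortest-path computation. For each intermediate vertex k = 0, 1, …, 3, update dist[i][j] ← min(dist[i][j], dist[i][k] + dist[k][j]). The final matrix gives, for each (i, j), the minimum total weight of any directed path from i to j (possibly empty when i = j).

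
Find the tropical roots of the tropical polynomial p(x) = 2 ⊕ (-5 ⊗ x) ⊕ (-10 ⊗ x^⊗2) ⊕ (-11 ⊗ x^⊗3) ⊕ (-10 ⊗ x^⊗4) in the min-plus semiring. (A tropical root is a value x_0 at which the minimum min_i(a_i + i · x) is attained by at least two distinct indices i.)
Roots: {-1, 1, 5, 7}

Each tropical root is a break point of the lower envelope of the lines y = a_i + i · x (there are 5 lines, with slopes 0, 1, ..., 4). Only the lines that attain the minimum somewhere contribute to roots; other lines are dominated. Here the surviving (envelope) indices are i = 4, i = 3, i = 2, i = 1, i = 0.
Intersections between consecutive envelope lines give the roots: for adjacent envelope indices i < j the intersection is x = (a_i − a_j) / (j − i). Reading off the sorted break points: {-1, 1, 5, 7}.
Verification: at each break x_0, at least two indices attain the minimum of min_i(a_i + i · x_0).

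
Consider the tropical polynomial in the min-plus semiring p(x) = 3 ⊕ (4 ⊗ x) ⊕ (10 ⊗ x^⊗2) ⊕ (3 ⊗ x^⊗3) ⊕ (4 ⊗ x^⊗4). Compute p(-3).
p(-3) = -8

A tropical monomial a ⊗ x^⊗i evaluates to a + i · x. Evaluating each term at x = -3:
  Term 0 contributes 3 + 0 · -3 = 3
  Term 1 contributes 4 + 1 · -3 = 1
  Term 2 contributes 10 + 2 · -3 = 4
  Term 3 contributes 3 + 3 · -3 = -6
  Term 4 contributes 4 + 4 · -3 = -8
p(-3) = ⊕ of these = min[3, 1, 4, -6, -8] = -8.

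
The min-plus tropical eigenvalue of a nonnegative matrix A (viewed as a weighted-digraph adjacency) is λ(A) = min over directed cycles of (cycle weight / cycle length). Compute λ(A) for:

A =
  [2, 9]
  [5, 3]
λ(A) = 2

Enumerate directed cycles and compute their means (weight / length). Sample:
  cycle 0 → 0: weight = 2, length = 1, mean = 2/1 ≈ 2.000
  cycle 1 → 1: weight = 3, length = 1, mean = 3/1 ≈ 3.000
  cycle 0 → 1 → 0: weight = 14, length = 2, mean = 14/2 ≈ 7.000
  cycle 1 → 0 → 1: weight = 14, length = 2, mean = 14/2 ≈ 7.000
Minimum mean = 2.000, attained e.g. along the cycle 0 → 0 with weight 2 and length 1. So λ(A) = 2/1 = 2.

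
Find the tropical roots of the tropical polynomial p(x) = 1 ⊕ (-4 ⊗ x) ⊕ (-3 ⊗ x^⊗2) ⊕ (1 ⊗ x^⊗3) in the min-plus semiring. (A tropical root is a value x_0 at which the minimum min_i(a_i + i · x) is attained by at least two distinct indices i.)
Roots: {-4, -1, 5}

Each tropical root is a break point of the lower envelope of the lines y = a_i + i · x (there are 4 lines, with slopes 0, 1, ..., 3). Only the lines that attain the minimum somewhere contribute to roots; other lines are dominated. Here the surviving (envelope) indices are i = 3, i = 2, i = 1, i = 0.
Intersections between consecutive envelope lines give the roots: for adjacent envelope indices i < j the intersection is x = (a_i − a_j) / (j − i). Reading off the sorted break points: {-4, -1, 5}.
Verification: at each break x_0, at least two indices attain the minimum of min_i(a_i + i · x_0).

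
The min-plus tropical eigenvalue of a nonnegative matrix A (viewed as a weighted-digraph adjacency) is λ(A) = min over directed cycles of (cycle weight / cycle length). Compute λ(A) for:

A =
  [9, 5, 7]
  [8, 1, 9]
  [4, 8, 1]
λ(A) = 1

Enumerate directed cycles and compute their means (weight / length). Sample:
  cycle 0 → 0: weight = 9, length = 1, mean = 9/1 ≈ 9.000
  cycle 1 → 1: weight = 1, length = 1, mean = 1/1 ≈ 1.000
  cycle 2 → 2: weight = 1, length = 1, mean = 1/1 ≈ 1.000
  cycle 0 → 1 → 0: weight = 13, length = 2, mean = 13/2 ≈ 6.500
  cycle 0 → 2 → 0: weight = 11, length = 2, mean = 11/2 ≈ 5.500
  cycle 1 → 0 → 1: weight = 13, length = 2, mean = 13/2 ≈ 6.500
Minimum mean = 1.000, attained e.g. along the cycle 1 → 1 with weight 1 and length 1. So λ(A) = 1/1 = 1.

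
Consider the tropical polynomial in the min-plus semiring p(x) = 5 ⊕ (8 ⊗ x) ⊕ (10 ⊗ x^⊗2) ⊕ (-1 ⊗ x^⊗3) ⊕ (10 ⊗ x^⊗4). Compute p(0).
p(0) = -1

A tropical monomial a ⊗ x^⊗i evaluates to a + i · x. Evaluating each term at x = 0:
  Term 0 contributes 5 + 0 · 0 = 5
  Term 1 contributes 8 + 1 · 0 = 8
  Term 2 contributes 10 + 2 · 0 = 10
  Term 3 contributes -1 + 3 · 0 = -1
  Term 4 contributes 10 + 4 · 0 = 10
p(0) = ⊕ of these = min[5, 8, 10, -1, 10] = -1.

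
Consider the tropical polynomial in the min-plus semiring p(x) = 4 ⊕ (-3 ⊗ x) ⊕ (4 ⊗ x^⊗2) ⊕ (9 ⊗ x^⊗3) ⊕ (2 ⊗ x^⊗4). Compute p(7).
p(7) = 4

A tropical monomial a ⊗ x^⊗i evaluates to a + i · x. Evaluating each term at x = 7:
  Term 0 contributes 4 + 0 · 7 = 4
  Term 1 contributes -3 + 1 · 7 = 4
  Term 2 contributes 4 + 2 · 7 = 18
  Term 3 contributes 9 + 3 · 7 = 30
  Term 4 contributes 2 + 4 · 7 = 30
p(7) = ⊕ of these = min[4, 4, 18, 30, 30] = 4.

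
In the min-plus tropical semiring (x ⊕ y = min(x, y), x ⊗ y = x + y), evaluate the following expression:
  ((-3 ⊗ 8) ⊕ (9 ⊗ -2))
((-3 ⊗ 8) ⊕ (9 ⊗ -2)) = 5

Expand innermost to outermost. Recall ⊕ takes the minimum of its arguments and ⊗ takes their sum. Working out the expression ((-3 ⊗ 8) ⊕ (9 ⊗ -2)) gives 5.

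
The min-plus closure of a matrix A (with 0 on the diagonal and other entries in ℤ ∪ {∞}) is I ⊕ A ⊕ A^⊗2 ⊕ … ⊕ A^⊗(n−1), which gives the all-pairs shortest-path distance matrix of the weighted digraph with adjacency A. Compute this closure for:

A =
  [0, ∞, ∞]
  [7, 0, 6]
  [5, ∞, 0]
Closure =
  [0, ∞, ∞]
  [7, 0, 6]
  [5, ∞, 0]

This is the Floyd-Warshall all-pairs shortest-path computation. For each intermediate vertex k = 0, 1, …, 2, update dist[i][j] ← min(dist[i][j], dist[i][k] + dist[k][j]). The final matrix gives, for each (i, j), the minimum total weight of any directed path from i to j (possibly empty when i = j).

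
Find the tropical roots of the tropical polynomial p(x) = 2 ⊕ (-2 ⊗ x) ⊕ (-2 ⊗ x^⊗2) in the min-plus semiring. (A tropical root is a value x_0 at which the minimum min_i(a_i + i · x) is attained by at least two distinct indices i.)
Roots: {0, 4}

Each tropical root is a break point of the lower envelope of the lines y = a_i + i · x (there are 3 lines, with slopes 0, 1, ..., 2). Only the lines that attain the minimum somewhere contribute to roots; other lines are dominated. Here the surviving (envelope) indices are i = 2, i = 1, i = 0.
Intersections between consecutive envelope lines give the roots: for adjacent envelope indices i < j the intersection is x = (a_i − a_j) / (j − i). Reading off the sorted break points: {0, 4}.
Verification: at each break x_0, at least two indices attain the minimum of min_i(a_i + i · x_0).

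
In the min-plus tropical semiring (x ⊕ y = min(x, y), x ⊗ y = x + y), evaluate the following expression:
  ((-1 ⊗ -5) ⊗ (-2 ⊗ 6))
((-1 ⊗ -5) ⊗ (-2 ⊗ 6)) = -2

Expand innermost to outermost. Recall ⊕ takes the minimum of its arguments and ⊗ takes their sum. Working out the expression ((-1 ⊗ -5) ⊗ (-2 ⊗ 6)) gives -2.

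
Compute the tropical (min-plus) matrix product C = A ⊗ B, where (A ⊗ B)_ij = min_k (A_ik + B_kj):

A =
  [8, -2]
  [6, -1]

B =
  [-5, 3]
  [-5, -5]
A ⊗ B =
  [-7, -7]
  [-6, -6]

Apply the min-plus product entry-by-entry:
  C[0][0] = min over k of (A[0][0] + B[0][0] = 8 + -5 = 3, A[0][1] + B[1][0] = -2 + -5 = -7) = -7 (attained at k = 1)
  C[0][1] = min over k of (A[0][0] + B[0][1] = 8 + 3 = 11, A[0][1] + B[1][1] = -2 + -5 = -7) = -7 (attained at k = 1)
  C[1][0] = min over k of (A[1][0] + B[0][0] = 6 + -5 = 1, A[1][1] + B[1][0] = -1 + -5 = -6) = -6 (attained at k = 1)
  C[1][1] = min over k of (A[1][0] + B[0][1] = 6 + 3 = 9, A[1][1] + B[1][1] = -1 + -5 = -6) = -6 (attained at k = 1)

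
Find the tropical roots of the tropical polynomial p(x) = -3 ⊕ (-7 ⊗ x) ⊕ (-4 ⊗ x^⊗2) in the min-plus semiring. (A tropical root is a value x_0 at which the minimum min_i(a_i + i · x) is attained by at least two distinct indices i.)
Roots: {-3, 4}

Each tropical root is a break point of the lower envelope of the lines y = a_i + i · x (there are 3 lines, with slopes 0, 1, ..., 2). Only the lines that attain the minimum somewhere contribute to roots; other lines are dominated. Here the surviving (envelope) indices are i = 2, i = 1, i = 0.
Intersections between consecutive envelope lines give the roots: for adjacent envelope indices i < j the intersection is x = (a_i − a_j) / (j − i). Reading off the sorted break points: {-3, 4}.
Verification: at each break x_0, at least two indices attain the minimum of min_i(a_i + i · x_0).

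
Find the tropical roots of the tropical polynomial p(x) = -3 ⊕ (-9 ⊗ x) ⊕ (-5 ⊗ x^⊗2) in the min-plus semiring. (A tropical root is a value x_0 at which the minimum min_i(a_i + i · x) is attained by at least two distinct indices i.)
Roots: {-4, 6}

Each tropical root is a break point of the lower envelope of the lines y = a_i + i · x (there are 3 lines, with slopes 0, 1, ..., 2). Only the lines that attain the minimum somewhere contribute to roots; other lines are dominated. Here the surviving (envelope) indices are i = 2, i = 1, i = 0.
Intersections between consecutive envelope lines give the roots: for adjacent envelope indices i < j the intersection is x = (a_i − a_j) / (j − i). Reading off the sorted break points: {-4, 6}.
Verification: at each break x_0, at least two indices attain the minimum of min_i(a_i + i · x_0).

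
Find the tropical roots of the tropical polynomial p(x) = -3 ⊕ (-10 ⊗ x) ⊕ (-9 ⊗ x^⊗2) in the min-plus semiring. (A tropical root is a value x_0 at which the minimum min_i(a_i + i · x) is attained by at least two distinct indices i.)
Roots: {-1, 7}

Each tropical root is a break point of the lower envelope of the lines y = a_i + i · x (there are 3 lines, with slopes 0, 1, ..., 2). Only the lines that attain the minimum somewhere contribute to roots; other lines are dominated. Here the surviving (envelope) indices are i = 2, i = 1, i = 0.
Intersections between consecutive envelope lines give the roots: for adjacent envelope indices i < j the intersection is x = (a_i − a_j) / (j − i). Reading off the sorted break points: {-1, 7}.
Verification: at each break x_0, at least two indices attain the minimum of min_i(a_i + i · x_0).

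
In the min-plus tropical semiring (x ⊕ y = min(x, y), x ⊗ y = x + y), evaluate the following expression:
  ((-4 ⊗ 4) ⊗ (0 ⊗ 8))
((-4 ⊗ 4) ⊗ (0 ⊗ 8)) = 8

Expand innermost to outermost. Recall ⊕ takes the minimum of its arguments and ⊗ takes their sum. Working out the expression ((-4 ⊗ 4) ⊗ (0 ⊗ 8)) gives 8.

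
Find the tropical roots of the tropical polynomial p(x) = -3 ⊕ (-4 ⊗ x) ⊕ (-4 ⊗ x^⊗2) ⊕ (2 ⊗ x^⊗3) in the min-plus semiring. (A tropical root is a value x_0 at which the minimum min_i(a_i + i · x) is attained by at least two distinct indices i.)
Roots: {-6, 0, 1}

Each tropical root is a break point of the lower envelope of the lines y = a_i + i · x (there are 4 lines, with slopes 0, 1, ..., 3). Only the lines that attain the minimum somewhere contribute to roots; other lines are dominated. Here the surviving (envelope) indices are i = 3, i = 2, i = 1, i = 0.
Intersections between consecutive envelope lines give the roots: for adjacent envelope indices i < j the intersection is x = (a_i − a_j) / (j − i). Reading off the sorted break points: {-6, 0, 1}.
Verification: at each break x_0, at least two indices attain the minimum of min_i(a_i + i · x_0).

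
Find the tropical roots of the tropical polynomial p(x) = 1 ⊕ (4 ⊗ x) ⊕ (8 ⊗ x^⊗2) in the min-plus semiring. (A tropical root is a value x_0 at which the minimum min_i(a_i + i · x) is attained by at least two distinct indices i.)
Roots: {-4, -3}

Each tropical root is a break point of the lower envelope of the lines y = a_i + i · x (there are 3 lines, with slopes 0, 1, ..., 2). Only the lines that attain the minimum somewhere contribute to roots; other lines are dominated. Here the surviving (envelope) indices are i = 2, i = 1, i = 0.
Intersections between consecutive envelope lines give the roots: for adjacent envelope indices i < j the intersection is x = (a_i − a_j) / (j − i). Reading off the sorted break points: {-4, -3}.
Verification: at each break x_0, at least two indices attain the minimum of min_i(a_i + i · x_0).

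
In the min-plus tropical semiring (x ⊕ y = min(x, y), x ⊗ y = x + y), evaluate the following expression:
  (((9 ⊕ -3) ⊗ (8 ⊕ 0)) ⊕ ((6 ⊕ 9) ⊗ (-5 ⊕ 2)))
(((9 ⊕ -3) ⊗ (8 ⊕ 0)) ⊕ ((6 ⊕ 9) ⊗ (-5 ⊕ 2))) = -3

Expand innermost to outermost. Recall ⊕ takes the minimum of its arguments and ⊗ takes their sum. Working out the expression (((9 ⊕ -3) ⊗ (8 ⊕ 0)) ⊕ ((6 ⊕ 9) ⊗ (-5 ⊕ 2))) gives -3.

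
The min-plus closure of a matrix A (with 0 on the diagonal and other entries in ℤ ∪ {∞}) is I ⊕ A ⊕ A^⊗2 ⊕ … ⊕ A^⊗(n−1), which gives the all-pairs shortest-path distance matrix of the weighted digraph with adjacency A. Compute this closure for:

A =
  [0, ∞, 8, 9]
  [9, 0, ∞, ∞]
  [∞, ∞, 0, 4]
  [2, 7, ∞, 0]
Closure =
  [0, 16, 8, 9]
  [9, 0, 17, 18]
  [6, 11, 0, 4]
  [2, 7, 10, 0]

This is the Floyd-Warshall all-pairs shortest-path computation. For each intermediate vertex k = 0, 1, …, 3, update dist[i][j] ← min(dist[i][j], dist[i][k] + dist[k][j]). The final matrix gives, for each (i, j), the minimum total weight of any directed path from i to j (possibly empty when i = j).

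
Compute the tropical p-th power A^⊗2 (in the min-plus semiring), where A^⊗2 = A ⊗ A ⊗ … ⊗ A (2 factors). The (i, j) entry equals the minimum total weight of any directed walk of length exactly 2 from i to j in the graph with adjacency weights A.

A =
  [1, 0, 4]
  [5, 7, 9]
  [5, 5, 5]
A^⊗2 =
  [2, 1, 5]
  [6, 5, 9]
  [6, 5, 9]

Each entry (A^⊗2)_ij equals the minimum over all length-2 walks i = v_0 → v_1 → … → v_2 = j of Σ_t A[v_t][v_{t+1}]. For example, for (i, j) = (0, 2) we minimise over 3 possible intermediate vertex sequences; the minimum is 5, attained along the walk 0 → 0 → 2.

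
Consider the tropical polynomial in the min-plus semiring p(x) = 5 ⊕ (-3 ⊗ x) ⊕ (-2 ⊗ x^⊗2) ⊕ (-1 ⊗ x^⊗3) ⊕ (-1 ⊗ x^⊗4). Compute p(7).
p(7) = 4

A tropical monomial a ⊗ x^⊗i evaluates to a + i · x. Evaluating each term at x = 7:
  Term 0 contributes 5 + 0 · 7 = 5
  Term 1 contributes -3 + 1 · 7 = 4
  Term 2 contributes -2 + 2 · 7 = 12
  Term 3 contributes -1 + 3 · 7 = 20
  Term 4 contributes -1 + 4 · 7 = 27
p(7) = ⊕ of these = min[5, 4, 12, 20, 27] = 4.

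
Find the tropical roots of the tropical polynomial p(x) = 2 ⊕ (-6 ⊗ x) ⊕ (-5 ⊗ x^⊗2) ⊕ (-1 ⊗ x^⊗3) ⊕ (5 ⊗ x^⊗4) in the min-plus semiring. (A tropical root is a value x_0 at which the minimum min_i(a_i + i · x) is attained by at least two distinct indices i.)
Roots: {-6, -4, -1, 8}

Each tropical root is a break point of the lower envelope of the lines y = a_i + i · x (there are 5 lines, with slopes 0, 1, ..., 4). Only the lines that attain the minimum somewhere contribute to roots; other lines are dominated. Here the surviving (envelope) indices are i = 4, i = 3, i = 2, i = 1, i = 0.
Intersections between consecutive envelope lines give the roots: for adjacent envelope indices i < j the intersection is x = (a_i − a_j) / (j − i). Reading off the sorted break points: {-6, -4, -1, 8}.
Verification: at each break x_0, at least two indices attain the minimum of min_i(a_i + i · x_0).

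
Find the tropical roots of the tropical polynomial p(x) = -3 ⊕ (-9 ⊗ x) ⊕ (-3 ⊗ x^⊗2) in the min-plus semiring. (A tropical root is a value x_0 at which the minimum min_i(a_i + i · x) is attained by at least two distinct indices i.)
Roots: {-6, 6}

Each tropical root is a break point of the lower envelope of the lines y = a_i + i · x (there are 3 lines, with slopes 0, 1, ..., 2). Only the lines that attain the minimum somewhere contribute to roots; other lines are dominated. Here the surviving (envelope) indices are i = 2, i = 1, i = 0.
Intersections between consecutive envelope lines give the roots: for adjacent envelope indices i < j the intersection is x = (a_i − a_j) / (j − i). Reading off the sorted break points: {-6, 6}.
Verification: at each break x_0, at least two indices attain the minimum of min_i(a_i + i · x_0).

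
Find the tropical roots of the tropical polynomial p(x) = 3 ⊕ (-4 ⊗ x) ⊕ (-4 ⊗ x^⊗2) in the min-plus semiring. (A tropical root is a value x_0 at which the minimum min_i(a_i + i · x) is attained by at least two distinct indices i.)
Roots: {0, 7}

Each tropical root is a break point of the lower envelope of the lines y = a_i + i · x (there are 3 lines, with slopes 0, 1, ..., 2). Only the lines that attain the minimum somewhere contribute to roots; other lines are dominated. Here the surviving (envelope) indices are i = 2, i = 1, i = 0.
Intersections between consecutive envelope lines give the roots: for adjacent envelope indices i < j the intersection is x = (a_i − a_j) / (j − i). Reading off the sorted break points: {0, 7}.
Verification: at each break x_0, at least two indices attain the minimum of min_i(a_i + i · x_0).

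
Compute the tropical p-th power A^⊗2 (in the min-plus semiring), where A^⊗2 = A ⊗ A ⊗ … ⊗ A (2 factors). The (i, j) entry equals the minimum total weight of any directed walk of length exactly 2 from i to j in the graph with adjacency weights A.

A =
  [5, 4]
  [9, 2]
A^⊗2 =
  [10, 6]
  [11, 4]

Each entry (A^⊗2)_ij equals the minimum over all length-2 walks i = v_0 → v_1 → … → v_2 = j of Σ_t A[v_t][v_{t+1}]. For example, for (i, j) = (0, 1) we minimise over 2 possible intermediate vertex sequences; the minimum is 6, attained along the walk 0 → 1 → 1.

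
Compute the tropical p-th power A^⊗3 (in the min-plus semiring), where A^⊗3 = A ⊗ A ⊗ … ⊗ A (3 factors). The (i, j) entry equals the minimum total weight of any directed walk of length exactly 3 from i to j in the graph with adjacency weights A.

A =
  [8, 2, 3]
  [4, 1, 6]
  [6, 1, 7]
A^⊗3 =
  [7, 4, 9]
  [6, 3, 8]
  [6, 3, 8]

Each entry (A^⊗3)_ij equals the minimum over all length-3 walks i = v_0 → v_1 → … → v_3 = j of Σ_t A[v_t][v_{t+1}]. For example, for (i, j) = (0, 2) we minimise over 9 possible intermediate vertex sequences; the minimum is 9, attained along the walk 0 → 1 → 0 → 2.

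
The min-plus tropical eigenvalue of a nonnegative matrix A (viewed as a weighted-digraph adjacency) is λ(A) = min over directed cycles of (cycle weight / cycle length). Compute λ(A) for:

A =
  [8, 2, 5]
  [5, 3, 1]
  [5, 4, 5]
λ(A) = 5/2

Enumerate directed cycles and compute their means (weight / length). Sample:
  cycle 0 → 0: weight = 8, length = 1, mean = 8/1 ≈ 8.000
  cycle 1 → 1: weight = 3, length = 1, mean = 3/1 ≈ 3.000
  cycle 2 → 2: weight = 5, length = 1, mean = 5/1 ≈ 5.000
  cycle 0 → 1 → 0: weight = 7, length = 2, mean = 7/2 ≈ 3.500
  cycle 0 → 2 → 0: weight = 10, length = 2, mean = 10/2 ≈ 5.000
  cycle 1 → 0 → 1: weight = 7, length = 2, mean = 7/2 ≈ 3.500
Minimum mean = 2.500, attained e.g. along the cycle 1 → 2 → 1 with weight 5 and length 2. So λ(A) = 5/2 = 5/2.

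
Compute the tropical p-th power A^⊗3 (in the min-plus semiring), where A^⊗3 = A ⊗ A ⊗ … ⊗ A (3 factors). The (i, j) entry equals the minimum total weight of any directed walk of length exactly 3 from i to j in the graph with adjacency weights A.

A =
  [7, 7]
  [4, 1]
A^⊗3 =
  [12, 9]
  [6, 3]

Each entry (A^⊗3)_ij equals the minimum over all length-3 walks i = v_0 → v_1 → … → v_3 = j of Σ_t A[v_t][v_{t+1}]. For example, for (i, j) = (0, 1) we minimise over 4 possible intermediate vertex sequences; the minimum is 9, attained along the walk 0 → 1 → 1 → 1.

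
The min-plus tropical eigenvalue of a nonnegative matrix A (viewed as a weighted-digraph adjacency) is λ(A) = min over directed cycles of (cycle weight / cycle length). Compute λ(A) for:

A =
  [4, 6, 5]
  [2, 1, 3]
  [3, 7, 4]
λ(A) = 1

Enumerate directed cycles and compute their means (weight / length). Sample:
  cycle 0 → 0: weight = 4, length = 1, mean = 4/1 ≈ 4.000
  cycle 1 → 1: weight = 1, length = 1, mean = 1/1 ≈ 1.000
  cycle 2 → 2: weight = 4, length = 1, mean = 4/1 ≈ 4.000
  cycle 0 → 1 → 0: weight = 8, length = 2, mean = 8/2 ≈ 4.000
  cycle 0 → 2 → 0: weight = 8, length = 2, mean = 8/2 ≈ 4.000
  cycle 1 → 0 → 1: weight = 8, length = 2, mean = 8/2 ≈ 4.000
Minimum mean = 1.000, attained e.g. along the cycle 1 → 1 with weight 1 and length 1. So λ(A) = 1/1 = 1.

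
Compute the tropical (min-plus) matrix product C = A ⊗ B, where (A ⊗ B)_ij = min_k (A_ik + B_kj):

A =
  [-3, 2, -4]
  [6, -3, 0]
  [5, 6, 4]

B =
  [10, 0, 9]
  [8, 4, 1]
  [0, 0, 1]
A ⊗ B =
  [-4, -4, -3]
  [0, 0, -2]
  [4, 4, 5]

Apply the min-plus product entry-by-entry:
  C[0][0] = min over k of (A[0][0] + B[0][0] = -3 + 10 = 7, A[0][1] + B[1][0] = 2 + 8 = 10, A[0][2] + B[2][0] = -4 + 0 = -4) = -4 (attained at k = 2)
  C[0][1] = min over k of (A[0][0] + B[0][1] = -3 + 0 = -3, A[0][1] + B[1][1] = 2 + 4 = 6, A[0][2] + B[2][1] = -4 + 0 = -4) = -4 (attained at k = 2)
  C[0][2] = min over k of (A[0][0] + B[0][2] = -3 + 9 = 6, A[0][1] + B[1][2] = 2 + 1 = 3, A[0][2] + B[2][2] = -4 + 1 = -3) = -3 (attained at k = 2)
  C[1][0] = min over k of (A[1][0] + B[0][0] = 6 + 10 = 16, A[1][1] + B[1][0] = -3 + 8 = 5, A[1][2] + B[2][0] = 0 + 0 = 0) = 0 (attained at k = 2)
  C[1][1] = min over k of (A[1][0] + B[0][1] = 6 + 0 = 6, A[1][1] + B[1][1] = -3 + 4 = 1, A[1][2] + B[2][1] = 0 + 0 = 0) = 0 (attained at k = 2)
  C[1][2] = min over k of (A[1][0] + B[0][2] = 6 + 9 = 15, A[1][1] + B[1][2] = -3 + 1 = -2, A[1][2] + B[2][2] = 0 + 1 = 1) = -2 (attained at k = 1)
  C[2][0] = min over k of (A[2][0] + B[0][0] = 5 + 10 = 15, A[2][1] + B[1][0] = 6 + 8 = 14, A[2][2] + B[2][0] = 4 + 0 = 4) = 4 (attained at k = 2)
  C[2][1] = min over k of (A[2][0] + B[0][1] = 5 + 0 = 5, A[2][1] + B[1][1] = 6 + 4 = 10, A[2][2] + B[2][1] = 4 + 0 = 4) = 4 (attained at k = 2)
  C[2][2] = min over k of (A[2][0] + B[0][2] = 5 + 9 = 14, A[2][1] + B[1][2] = 6 + 1 = 7, A[2][2] + B[2][2] = 4 + 1 = 5) = 5 (attained at k = 2)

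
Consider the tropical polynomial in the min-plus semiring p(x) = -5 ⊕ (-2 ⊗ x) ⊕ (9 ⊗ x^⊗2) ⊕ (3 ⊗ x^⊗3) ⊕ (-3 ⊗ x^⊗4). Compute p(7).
p(7) = -5

A tropical monomial a ⊗ x^⊗i evaluates to a + i · x. Evaluating each term at x = 7:
  Term 0 contributes -5 + 0 · 7 = -5
  Term 1 contributes -2 + 1 · 7 = 5
  Term 2 contributes 9 + 2 · 7 = 23
  Term 3 contributes 3 + 3 · 7 = 24
  Term 4 contributes -3 + 4 · 7 = 25
p(7) = ⊕ of these = min[-5, 5, 23, 24, 25] = -5.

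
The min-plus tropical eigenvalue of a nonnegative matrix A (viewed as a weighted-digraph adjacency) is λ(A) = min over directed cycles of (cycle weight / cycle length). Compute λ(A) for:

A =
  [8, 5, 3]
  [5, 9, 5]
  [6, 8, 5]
λ(A) = 9/2

Enumerate directed cycles and compute their means (weight / length). Sample:
  cycle 0 → 0: weight = 8, length = 1, mean = 8/1 ≈ 8.000
  cycle 1 → 1: weight = 9, length = 1, mean = 9/1 ≈ 9.000
  cycle 2 → 2: weight = 5, length = 1, mean = 5/1 ≈ 5.000
  cycle 0 → 1 → 0: weight = 10, length = 2, mean = 10/2 ≈ 5.000
  cycle 0 → 2 → 0: weight = 9, length = 2, mean = 9/2 ≈ 4.500
  cycle 1 → 0 → 1: weight = 10, length = 2, mean = 10/2 ≈ 5.000
Minimum mean = 4.500, attained e.g. along the cycle 0 → 2 → 0 with weight 9 and length 2. So λ(A) = 9/2 = 9/2.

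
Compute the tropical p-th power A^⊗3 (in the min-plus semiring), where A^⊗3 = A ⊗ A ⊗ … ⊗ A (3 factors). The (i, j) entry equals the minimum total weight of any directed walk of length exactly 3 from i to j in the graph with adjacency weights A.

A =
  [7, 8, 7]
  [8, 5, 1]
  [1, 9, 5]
A^⊗3 =
  [10, 16, 14]
  [7, 10, 9]
  [9, 14, 10]

Each entry (A^⊗3)_ij equals the minimum over all length-3 walks i = v_0 → v_1 → … → v_3 = j of Σ_t A[v_t][v_{t+1}]. For example, for (i, j) = (0, 2) we minimise over 9 possible intermediate vertex sequences; the minimum is 14, attained along the walk 0 → 1 → 1 → 2.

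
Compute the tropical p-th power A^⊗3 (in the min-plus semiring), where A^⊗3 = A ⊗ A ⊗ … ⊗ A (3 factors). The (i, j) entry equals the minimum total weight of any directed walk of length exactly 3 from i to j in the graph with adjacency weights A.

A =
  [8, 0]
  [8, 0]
A^⊗3 =
  [8, 0]
  [8, 0]

Each entry (A^⊗3)_ij equals the minimum over all length-3 walks i = v_0 → v_1 → … → v_3 = j of Σ_t A[v_t][v_{t+1}]. For example, for (i, j) = (0, 1) we minimise over 4 possible intermediate vertex sequences; the minimum is 0, attained along the walk 0 → 1 → 1 → 1.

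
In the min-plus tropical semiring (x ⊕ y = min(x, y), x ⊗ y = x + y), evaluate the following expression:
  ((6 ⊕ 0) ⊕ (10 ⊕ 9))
((6 ⊕ 0) ⊕ (10 ⊕ 9)) = 0

Expand innermost to outermost. Recall ⊕ takes the minimum of its arguments and ⊗ takes their sum. Working out the expression ((6 ⊕ 0) ⊕ (10 ⊕ 9)) gives 0.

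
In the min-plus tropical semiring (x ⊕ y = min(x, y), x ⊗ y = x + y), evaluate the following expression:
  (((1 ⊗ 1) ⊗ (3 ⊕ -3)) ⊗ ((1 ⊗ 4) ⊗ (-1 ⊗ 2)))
(((1 ⊗ 1) ⊗ (3 ⊕ -3)) ⊗ ((1 ⊗ 4) ⊗ (-1 ⊗ 2))) = 5

Expand innermost to outermost. Recall ⊕ takes the minimum of its arguments and ⊗ takes their sum. Working out the expression (((1 ⊗ 1) ⊗ (3 ⊕ -3)) ⊗ ((1 ⊗ 4) ⊗ (-1 ⊗ 2))) gives 5.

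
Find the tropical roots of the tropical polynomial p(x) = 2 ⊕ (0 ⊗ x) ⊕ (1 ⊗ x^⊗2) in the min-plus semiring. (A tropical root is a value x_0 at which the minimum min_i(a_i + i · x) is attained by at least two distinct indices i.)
Roots: {-1, 2}

Each tropical root is a break point of the lower envelope of the lines y = a_i + i · x (there are 3 lines, with slopes 0, 1, ..., 2). Only the lines that attain the minimum somewhere contribute to roots; other lines are dominated. Here the surviving (envelope) indices are i = 2, i = 1, i = 0.
Intersections between consecutive envelope lines give the roots: for adjacent envelope indices i < j the intersection is x = (a_i − a_j) / (j − i). Reading off the sorted break points: {-1, 2}.
Verification: at each break x_0, at least two indices attain the minimum of min_i(a_i + i · x_0).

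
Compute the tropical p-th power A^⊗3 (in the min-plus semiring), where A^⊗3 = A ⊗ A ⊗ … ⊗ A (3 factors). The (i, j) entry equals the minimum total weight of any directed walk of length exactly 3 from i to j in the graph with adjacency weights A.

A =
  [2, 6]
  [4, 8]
A^⊗3 =
  [6, 10]
  [8, 12]

Each entry (A^⊗3)_ij equals the minimum over all length-3 walks i = v_0 → v_1 → … → v_3 = j of Σ_t A[v_t][v_{t+1}]. For example, for (i, j) = (0, 1) we minimise over 4 possible intermediate vertex sequences; the minimum is 10, attained along the walk 0 → 0 → 0 → 1.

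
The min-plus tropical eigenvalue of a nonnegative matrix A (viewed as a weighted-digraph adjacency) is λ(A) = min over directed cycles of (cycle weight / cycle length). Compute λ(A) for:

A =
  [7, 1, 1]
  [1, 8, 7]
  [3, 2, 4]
λ(A) = 1

Enumerate directed cycles and compute their means (weight / length). Sample:
  cycle 0 → 0: weight = 7, length = 1, mean = 7/1 ≈ 7.000
  cycle 1 → 1: weight = 8, length = 1, mean = 8/1 ≈ 8.000
  cycle 2 → 2: weight = 4, length = 1, mean = 4/1 ≈ 4.000
  cycle 0 → 1 → 0: weight = 2, length = 2, mean = 2/2 ≈ 1.000
  cycle 0 → 2 → 0: weight = 4, length = 2, mean = 4/2 ≈ 2.000
  cycle 1 → 0 → 1: weight = 2, length = 2, mean = 2/2 ≈ 1.000
Minimum mean = 1.000, attained e.g. along the cycle 0 → 1 → 0 with weight 2 and length 2. So λ(A) = 2/2 = 1.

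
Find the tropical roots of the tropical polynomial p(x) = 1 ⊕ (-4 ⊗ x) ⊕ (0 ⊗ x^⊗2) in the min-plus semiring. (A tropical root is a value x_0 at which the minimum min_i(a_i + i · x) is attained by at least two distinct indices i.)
Roots: {-4, 5}

Each tropical root is a break point of the lower envelope of the lines y = a_i + i · x (there are 3 lines, with slopes 0, 1, ..., 2). Only the lines that attain the minimum somewhere contribute to roots; other lines are dominated. Here the surviving (envelope) indices are i = 2, i = 1, i = 0.
Intersections between consecutive envelope lines give the roots: for adjacent envelope indices i < j the intersection is x = (a_i − a_j) / (j − i). Reading off the sorted break points: {-4, 5}.
Verification: at each break x_0, at least two indices attain the minimum of min_i(a_i + i · x_0).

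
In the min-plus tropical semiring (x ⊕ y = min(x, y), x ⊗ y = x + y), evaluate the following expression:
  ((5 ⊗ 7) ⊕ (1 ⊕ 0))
((5 ⊗ 7) ⊕ (1 ⊕ 0)) = 0

Expand innermost to outermost. Recall ⊕ takes the minimum of its arguments and ⊗ takes their sum. Working out the expression ((5 ⊗ 7) ⊕ (1 ⊕ 0)) gives 0.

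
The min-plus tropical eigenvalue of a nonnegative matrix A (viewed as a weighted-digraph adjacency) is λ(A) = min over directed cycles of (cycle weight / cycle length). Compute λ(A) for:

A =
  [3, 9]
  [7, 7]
λ(A) = 3

Enumerate directed cycles and compute their means (weight / length). Sample:
  cycle 0 → 0: weight = 3, length = 1, mean = 3/1 ≈ 3.000
  cycle 1 → 1: weight = 7, length = 1, mean = 7/1 ≈ 7.000
  cycle 0 → 1 → 0: weight = 16, length = 2, mean = 16/2 ≈ 8.000
  cycle 1 → 0 → 1: weight = 16, length = 2, mean = 16/2 ≈ 8.000
Minimum mean = 3.000, attained e.g. along the cycle 0 → 0 with weight 3 and length 1. So λ(A) = 3/1 = 3.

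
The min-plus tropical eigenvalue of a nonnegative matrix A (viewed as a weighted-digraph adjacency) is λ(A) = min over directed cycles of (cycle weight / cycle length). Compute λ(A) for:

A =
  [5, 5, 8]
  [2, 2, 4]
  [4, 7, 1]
λ(A) = 1

Enumerate directed cycles and compute their means (weight / length). Sample:
  cycle 0 → 0: weight = 5, length = 1, mean = 5/1 ≈ 5.000
  cycle 1 → 1: weight = 2, length = 1, mean = 2/1 ≈ 2.000
  cycle 2 → 2: weight = 1, length = 1, mean = 1/1 ≈ 1.000
  cycle 0 → 1 → 0: weight = 7, length = 2, mean = 7/2 ≈ 3.500
  cycle 0 → 2 → 0: weight = 12, length = 2, mean = 12/2 ≈ 6.000
  cycle 1 → 0 → 1: weight = 7, length = 2, mean = 7/2 ≈ 3.500
Minimum mean = 1.000, attained e.g. along the cycle 2 → 2 with weight 1 and length 1. So λ(A) = 1/1 = 1.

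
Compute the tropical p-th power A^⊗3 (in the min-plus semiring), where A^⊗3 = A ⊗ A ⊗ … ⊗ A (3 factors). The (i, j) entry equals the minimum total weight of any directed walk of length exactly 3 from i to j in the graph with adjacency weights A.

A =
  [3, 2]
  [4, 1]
A^⊗3 =
  [7, 4]
  [6, 3]

Each entry (A^⊗3)_ij equals the minimum over all length-3 walks i = v_0 → v_1 → … → v_3 = j of Σ_t A[v_t][v_{t+1}]. For example, for (i, j) = (0, 1) we minimise over 4 possible intermediate vertex sequences; the minimum is 4, attained along the walk 0 → 1 → 1 → 1.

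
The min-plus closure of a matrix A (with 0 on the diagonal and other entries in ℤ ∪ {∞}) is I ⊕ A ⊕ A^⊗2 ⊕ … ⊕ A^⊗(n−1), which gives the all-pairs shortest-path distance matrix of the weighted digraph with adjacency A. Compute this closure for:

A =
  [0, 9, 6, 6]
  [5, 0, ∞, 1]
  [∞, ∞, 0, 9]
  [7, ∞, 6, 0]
Closure =
  [0, 9, 6, 6]
  [5, 0, 7, 1]
  [16, 25, 0, 9]
  [7, 16, 6, 0]

This is the Floyd-Warshall all-pairs shortest-path computation. For each intermediate vertex k = 0, 1, …, 3, update dist[i][j] ← min(dist[i][j], dist[i][k] + dist[k][j]). The final matrix gives, for each (i, j), the minimum total weight of any directed path from i to j (possibly empty when i = j).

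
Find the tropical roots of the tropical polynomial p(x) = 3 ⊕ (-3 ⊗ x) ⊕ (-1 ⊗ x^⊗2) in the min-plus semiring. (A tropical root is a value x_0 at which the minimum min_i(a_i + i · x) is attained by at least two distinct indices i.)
Roots: {-2, 6}

Each tropical root is a break point of the lower envelope of the lines y = a_i + i · x (there are 3 lines, with slopes 0, 1, ..., 2). Only the lines that attain the minimum somewhere contribute to roots; other lines are dominated. Here the surviving (envelope) indices are i = 2, i = 1, i = 0.
Intersections between consecutive envelope lines give the roots: for adjacent envelope indices i < j the intersection is x = (a_i − a_j) / (j − i). Reading off the sorted break points: {-2, 6}.
Verification: at each break x_0, at least two indices attain the minimum of min_i(a_i + i · x_0).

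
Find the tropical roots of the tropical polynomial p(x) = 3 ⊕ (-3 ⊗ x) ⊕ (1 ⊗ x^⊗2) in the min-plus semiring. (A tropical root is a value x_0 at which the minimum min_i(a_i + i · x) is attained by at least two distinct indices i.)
Roots: {-4, 6}

Each tropical root is a break point of the lower envelope of the lines y = a_i + i · x (there are 3 lines, with slopes 0, 1, ..., 2). Only the lines that attain the minimum somewhere contribute to roots; other lines are dominated. Here the surviving (envelope) indices are i = 2, i = 1, i = 0.
Intersections between consecutive envelope lines give the roots: for adjacent envelope indices i < j the intersection is x = (a_i − a_j) / (j − i). Reading off the sorted break points: {-4, 6}.
Verification: at each break x_0, at least two indices attain the minimum of min_i(a_i + i · x_0).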